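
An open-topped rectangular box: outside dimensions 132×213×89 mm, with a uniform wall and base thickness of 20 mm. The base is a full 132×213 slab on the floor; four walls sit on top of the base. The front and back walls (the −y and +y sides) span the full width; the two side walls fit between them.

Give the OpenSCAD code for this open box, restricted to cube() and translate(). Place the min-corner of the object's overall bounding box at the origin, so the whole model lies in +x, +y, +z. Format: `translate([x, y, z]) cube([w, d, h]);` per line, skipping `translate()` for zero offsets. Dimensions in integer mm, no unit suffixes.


cube([132, 213, 20]);
translate([0, 0, 20]) cube([132, 20, 69]);
translate([0, 193, 20]) cube([132, 20, 69]);
translate([0, 20, 20]) cube([20, 173, 69]);
translate([112, 20, 20]) cube([20, 173, 69]);


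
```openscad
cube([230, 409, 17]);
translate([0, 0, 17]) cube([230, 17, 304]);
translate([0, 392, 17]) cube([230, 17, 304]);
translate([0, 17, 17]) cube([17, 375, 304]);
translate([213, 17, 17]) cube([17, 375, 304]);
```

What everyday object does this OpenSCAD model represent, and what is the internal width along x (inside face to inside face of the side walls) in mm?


An open box. The internal width is 196 mm.

A 230×409 base slab with four walls standing on it — an open box. The base is 230 mm wide and the walls are 17 mm thick, so the internal width is 230 − 2 × 17 = 196 mm.


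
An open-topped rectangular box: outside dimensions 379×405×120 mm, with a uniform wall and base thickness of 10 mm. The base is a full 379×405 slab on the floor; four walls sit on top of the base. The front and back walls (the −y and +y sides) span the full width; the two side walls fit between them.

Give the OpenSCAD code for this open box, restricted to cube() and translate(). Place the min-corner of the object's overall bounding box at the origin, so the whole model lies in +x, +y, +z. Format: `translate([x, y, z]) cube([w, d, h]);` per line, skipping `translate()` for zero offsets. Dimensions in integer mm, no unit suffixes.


cube([379, 405, 10]);
translate([0, 0, 10]) cube([379, 10, 110]);
translate([0, 395, 10]) cube([379, 10, 110]);
translate([0, 10, 10]) cube([10, 385, 110]);
translate([369, 10, 10]) cube([10, 385, 110]);


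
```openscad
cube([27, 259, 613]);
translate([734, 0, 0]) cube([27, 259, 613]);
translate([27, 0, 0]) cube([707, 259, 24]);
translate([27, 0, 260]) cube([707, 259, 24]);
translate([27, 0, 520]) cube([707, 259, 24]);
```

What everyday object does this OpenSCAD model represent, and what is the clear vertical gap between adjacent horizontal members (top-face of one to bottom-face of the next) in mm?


A bookshelf. The clear shelf gap is 236 mm.

Two tall side panels with 3 horizontal boards between them — a bookshelf. The first two shelf undersides are at z = 0 and z = 260; with shelf thickness 24, the clear gap is 260 − 0 − 24 = 236 mm.


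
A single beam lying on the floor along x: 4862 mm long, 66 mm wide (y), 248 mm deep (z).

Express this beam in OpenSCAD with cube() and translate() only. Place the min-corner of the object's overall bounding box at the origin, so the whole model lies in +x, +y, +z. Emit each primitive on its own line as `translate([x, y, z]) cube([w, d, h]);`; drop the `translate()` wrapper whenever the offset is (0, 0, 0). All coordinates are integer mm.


cube([4862, 66, 248]);


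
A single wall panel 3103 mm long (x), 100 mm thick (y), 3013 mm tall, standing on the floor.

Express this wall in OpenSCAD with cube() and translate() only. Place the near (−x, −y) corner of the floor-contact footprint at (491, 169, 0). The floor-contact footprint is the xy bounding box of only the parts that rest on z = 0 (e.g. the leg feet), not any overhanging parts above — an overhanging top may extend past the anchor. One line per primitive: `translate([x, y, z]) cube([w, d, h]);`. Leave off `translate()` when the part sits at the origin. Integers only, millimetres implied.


translate([491, 169, 0]) cube([3103, 100, 3013]);


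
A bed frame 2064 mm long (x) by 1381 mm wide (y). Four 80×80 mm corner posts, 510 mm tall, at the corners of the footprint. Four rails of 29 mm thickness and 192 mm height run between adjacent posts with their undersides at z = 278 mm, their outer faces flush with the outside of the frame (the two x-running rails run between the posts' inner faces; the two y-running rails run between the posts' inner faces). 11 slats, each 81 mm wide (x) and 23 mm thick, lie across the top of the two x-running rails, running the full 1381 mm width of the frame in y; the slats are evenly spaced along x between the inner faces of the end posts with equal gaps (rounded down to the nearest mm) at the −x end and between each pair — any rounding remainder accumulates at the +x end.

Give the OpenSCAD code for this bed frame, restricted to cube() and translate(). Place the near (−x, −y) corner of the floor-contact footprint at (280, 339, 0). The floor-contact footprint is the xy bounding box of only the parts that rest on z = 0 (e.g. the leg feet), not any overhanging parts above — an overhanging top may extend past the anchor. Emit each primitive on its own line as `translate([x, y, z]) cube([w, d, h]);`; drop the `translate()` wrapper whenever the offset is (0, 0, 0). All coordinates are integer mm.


translate([280, 339, 0]) cube([80, 80, 510]);
translate([280, 1640, 0]) cube([80, 80, 510]);
translate([2264, 339, 0]) cube([80, 80, 510]);
translate([2264, 1640, 0]) cube([80, 80, 510]);
translate([360, 339, 278]) cube([1904, 29, 192]);
translate([360, 1691, 278]) cube([1904, 29, 192]);
translate([280, 419, 278]) cube([29, 1221, 192]);
translate([2315, 419, 278]) cube([29, 1221, 192]);
translate([444, 339, 470]) cube([81, 1381, 23]);
translate([609, 339, 470]) cube([81, 1381, 23]);
translate([774, 339, 470]) cube([81, 1381, 23]);
translate([939, 339, 470]) cube([81, 1381, 23]);
translate([1104, 339, 470]) cube([81, 1381, 23]);
translate([1269, 339, 470]) cube([81, 1381, 23]);
translate([1434, 339, 470]) cube([81, 1381, 23]);
translate([1599, 339, 470]) cube([81, 1381, 23]);
translate([1764, 339, 470]) cube([81, 1381, 23]);
translate([1929, 339, 470]) cube([81, 1381, 23]);
translate([2094, 339, 470]) cube([81, 1381, 23]);


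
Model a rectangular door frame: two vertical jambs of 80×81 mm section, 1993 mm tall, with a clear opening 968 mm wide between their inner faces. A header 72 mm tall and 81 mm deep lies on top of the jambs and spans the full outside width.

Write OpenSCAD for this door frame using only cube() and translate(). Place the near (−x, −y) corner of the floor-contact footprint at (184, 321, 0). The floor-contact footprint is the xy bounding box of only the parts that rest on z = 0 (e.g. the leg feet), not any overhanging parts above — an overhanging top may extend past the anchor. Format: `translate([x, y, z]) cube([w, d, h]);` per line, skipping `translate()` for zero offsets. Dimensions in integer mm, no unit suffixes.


translate([184, 321, 0]) cube([80, 81, 1993]);
translate([1232, 321, 0]) cube([80, 81, 1993]);
translate([184, 321, 1993]) cube([1128, 81, 72]);


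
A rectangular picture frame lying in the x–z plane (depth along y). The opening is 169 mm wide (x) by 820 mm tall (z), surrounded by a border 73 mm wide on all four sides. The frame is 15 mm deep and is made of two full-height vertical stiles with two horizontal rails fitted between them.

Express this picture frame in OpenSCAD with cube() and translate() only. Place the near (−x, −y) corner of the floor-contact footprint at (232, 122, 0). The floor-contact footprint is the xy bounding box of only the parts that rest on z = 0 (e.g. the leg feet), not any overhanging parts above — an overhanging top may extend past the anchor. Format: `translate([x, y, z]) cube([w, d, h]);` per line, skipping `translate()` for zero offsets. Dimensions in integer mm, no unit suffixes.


translate([232, 122, 0]) cube([73, 15, 966]);
translate([474, 122, 0]) cube([73, 15, 966]);
translate([305, 122, 0]) cube([169, 15, 73]);
translate([305, 122, 893]) cube([169, 15, 73]);


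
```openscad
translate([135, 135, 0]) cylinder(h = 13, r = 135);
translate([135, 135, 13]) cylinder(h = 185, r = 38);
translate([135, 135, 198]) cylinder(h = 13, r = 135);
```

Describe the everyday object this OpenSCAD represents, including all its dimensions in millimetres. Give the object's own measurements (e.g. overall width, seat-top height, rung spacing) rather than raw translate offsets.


A spool: two coaxial disc flanges of radius 135 mm and thickness 13 mm, joined by a core cylinder of radius 38 mm and height 185 mm. The lower flange rests on z = 0 and the three cylinders share a vertical axis.


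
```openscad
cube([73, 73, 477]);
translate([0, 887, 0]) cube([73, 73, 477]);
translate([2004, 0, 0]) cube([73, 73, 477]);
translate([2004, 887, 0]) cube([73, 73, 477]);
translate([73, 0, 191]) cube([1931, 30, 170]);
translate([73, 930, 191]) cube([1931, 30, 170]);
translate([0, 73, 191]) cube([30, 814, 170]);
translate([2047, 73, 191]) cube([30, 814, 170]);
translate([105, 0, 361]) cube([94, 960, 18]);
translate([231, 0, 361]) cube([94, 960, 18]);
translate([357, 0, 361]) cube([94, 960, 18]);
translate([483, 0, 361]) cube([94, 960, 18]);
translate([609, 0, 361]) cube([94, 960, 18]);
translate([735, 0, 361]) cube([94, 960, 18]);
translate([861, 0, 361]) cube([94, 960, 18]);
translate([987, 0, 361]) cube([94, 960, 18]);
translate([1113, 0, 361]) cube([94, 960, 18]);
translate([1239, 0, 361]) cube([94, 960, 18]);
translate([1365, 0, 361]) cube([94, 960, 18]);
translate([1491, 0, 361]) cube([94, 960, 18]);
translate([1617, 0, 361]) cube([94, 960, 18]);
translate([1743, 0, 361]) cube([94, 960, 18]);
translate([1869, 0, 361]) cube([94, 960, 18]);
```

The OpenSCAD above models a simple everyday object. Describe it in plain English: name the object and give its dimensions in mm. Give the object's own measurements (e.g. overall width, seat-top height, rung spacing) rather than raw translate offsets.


A bed frame 2077 mm long (x) by 960 mm wide (y). Four 73×73 mm corner posts, 477 mm tall, at the corners of the footprint. Four rails of 30 mm thickness and 170 mm height run between adjacent posts with their undersides at z = 191 mm, their outer faces flush with the outside of the frame (the two x-running rails run between the posts' inner faces; the two y-running rails run between the posts' inner faces). 15 slats, each 94 mm wide (x) and 18 mm thick, lie across the top of the two x-running rails, running the full 960 mm width of the frame in y; along x they sit between the end posts with a 32 mm gap after the −x posts and between neighbouring slats, leaving 41 mm before the +x posts.


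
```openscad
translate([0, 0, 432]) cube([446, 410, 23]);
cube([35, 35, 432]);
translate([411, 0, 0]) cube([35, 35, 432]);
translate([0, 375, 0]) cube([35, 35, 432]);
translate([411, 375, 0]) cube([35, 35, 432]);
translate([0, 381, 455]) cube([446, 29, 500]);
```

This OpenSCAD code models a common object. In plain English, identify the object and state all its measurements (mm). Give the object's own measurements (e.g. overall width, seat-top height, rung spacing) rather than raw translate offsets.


A chair. The seat is a 446×410×23 mm slab with its top at z = 455 mm, on four 35×35 mm corner legs (flush with the seat edges, standing on z = 0). A flat backrest 29 mm thick, 500 mm tall, spans the full seat width and rises from the seat top along its +y edge, rear face flush with the rear of the seat.


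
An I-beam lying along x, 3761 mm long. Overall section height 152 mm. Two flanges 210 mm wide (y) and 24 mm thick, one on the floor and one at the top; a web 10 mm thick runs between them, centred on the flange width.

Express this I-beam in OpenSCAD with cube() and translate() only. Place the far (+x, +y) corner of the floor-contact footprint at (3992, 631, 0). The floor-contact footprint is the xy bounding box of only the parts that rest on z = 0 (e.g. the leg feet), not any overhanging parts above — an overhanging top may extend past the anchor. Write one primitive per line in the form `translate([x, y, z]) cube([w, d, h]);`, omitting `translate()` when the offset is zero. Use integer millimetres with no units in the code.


translate([231, 421, 0]) cube([3761, 210, 24]);
translate([231, 521, 24]) cube([3761, 10, 104]);
translate([231, 421, 128]) cube([3761, 210, 24]);


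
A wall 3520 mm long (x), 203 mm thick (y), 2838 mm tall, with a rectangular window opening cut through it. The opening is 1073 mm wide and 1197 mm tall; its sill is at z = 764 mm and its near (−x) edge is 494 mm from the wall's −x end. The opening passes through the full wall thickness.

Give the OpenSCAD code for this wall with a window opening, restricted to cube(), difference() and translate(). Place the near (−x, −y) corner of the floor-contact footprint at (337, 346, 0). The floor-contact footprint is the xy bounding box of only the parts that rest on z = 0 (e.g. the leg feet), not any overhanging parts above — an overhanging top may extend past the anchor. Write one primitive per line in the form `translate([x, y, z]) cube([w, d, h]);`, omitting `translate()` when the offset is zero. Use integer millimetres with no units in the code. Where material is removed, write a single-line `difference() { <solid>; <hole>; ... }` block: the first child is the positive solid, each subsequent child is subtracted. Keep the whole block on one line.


difference() { translate([337, 346, 0]) cube([3520, 203, 2838]); translate([831, 346, 764]) cube([1073, 203, 1197]); }


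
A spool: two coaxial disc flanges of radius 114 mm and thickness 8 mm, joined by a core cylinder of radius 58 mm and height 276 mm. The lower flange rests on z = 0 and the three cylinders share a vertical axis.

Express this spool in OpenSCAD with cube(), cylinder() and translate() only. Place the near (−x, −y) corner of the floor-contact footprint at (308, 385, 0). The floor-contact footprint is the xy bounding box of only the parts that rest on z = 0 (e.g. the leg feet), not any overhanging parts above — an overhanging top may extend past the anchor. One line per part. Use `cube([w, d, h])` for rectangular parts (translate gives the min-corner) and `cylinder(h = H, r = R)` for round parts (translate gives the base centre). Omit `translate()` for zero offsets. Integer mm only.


translate([422, 499, 0]) cylinder(h = 8, r = 114);
translate([422, 499, 8]) cylinder(h = 276, r = 58);
translate([422, 499, 284]) cylinder(h = 8, r = 114);


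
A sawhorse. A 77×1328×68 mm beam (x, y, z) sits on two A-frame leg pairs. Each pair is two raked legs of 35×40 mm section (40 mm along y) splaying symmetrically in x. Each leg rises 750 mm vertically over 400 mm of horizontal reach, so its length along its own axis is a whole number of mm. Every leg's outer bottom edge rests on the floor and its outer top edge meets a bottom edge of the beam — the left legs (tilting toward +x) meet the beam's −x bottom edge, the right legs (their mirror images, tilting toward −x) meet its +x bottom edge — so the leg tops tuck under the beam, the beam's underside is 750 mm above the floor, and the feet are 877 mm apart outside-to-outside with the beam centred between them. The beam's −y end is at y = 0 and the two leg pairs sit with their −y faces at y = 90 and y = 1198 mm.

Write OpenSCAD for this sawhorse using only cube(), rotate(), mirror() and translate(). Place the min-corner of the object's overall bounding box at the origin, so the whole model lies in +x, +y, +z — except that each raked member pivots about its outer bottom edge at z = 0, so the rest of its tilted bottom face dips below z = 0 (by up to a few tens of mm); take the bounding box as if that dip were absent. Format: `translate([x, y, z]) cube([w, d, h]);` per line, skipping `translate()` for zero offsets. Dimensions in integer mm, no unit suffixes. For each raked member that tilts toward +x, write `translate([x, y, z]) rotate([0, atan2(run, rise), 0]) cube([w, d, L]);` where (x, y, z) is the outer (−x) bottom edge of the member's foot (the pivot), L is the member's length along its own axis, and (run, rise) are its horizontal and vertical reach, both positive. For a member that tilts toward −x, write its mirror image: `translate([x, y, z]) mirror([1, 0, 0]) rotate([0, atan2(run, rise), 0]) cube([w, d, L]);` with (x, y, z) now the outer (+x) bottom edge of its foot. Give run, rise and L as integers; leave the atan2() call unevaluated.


translate([400, 0, 750]) cube([77, 1328, 68]);
translate([0, 90, 0]) rotate([0, atan2(400, 750), 0]) cube([35, 40, 850]);
translate([877, 90, 0]) mirror([1, 0, 0]) rotate([0, atan2(400, 750), 0]) cube([35, 40, 850]);
translate([0, 1198, 0]) rotate([0, atan2(400, 750), 0]) cube([35, 40, 850]);
translate([877, 1198, 0]) mirror([1, 0, 0]) rotate([0, atan2(400, 750), 0]) cube([35, 40, 850]);


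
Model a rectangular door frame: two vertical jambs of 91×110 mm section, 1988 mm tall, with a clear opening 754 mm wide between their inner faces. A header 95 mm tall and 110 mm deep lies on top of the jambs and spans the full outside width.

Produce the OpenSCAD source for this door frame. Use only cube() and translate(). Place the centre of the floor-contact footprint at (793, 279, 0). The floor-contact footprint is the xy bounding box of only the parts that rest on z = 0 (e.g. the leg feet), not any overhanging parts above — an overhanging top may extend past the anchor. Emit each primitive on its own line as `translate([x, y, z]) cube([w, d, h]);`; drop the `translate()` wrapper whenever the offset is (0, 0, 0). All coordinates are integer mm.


translate([325, 224, 0]) cube([91, 110, 1988]);
translate([1170, 224, 0]) cube([91, 110, 1988]);
translate([325, 224, 1988]) cube([936, 110, 95]);


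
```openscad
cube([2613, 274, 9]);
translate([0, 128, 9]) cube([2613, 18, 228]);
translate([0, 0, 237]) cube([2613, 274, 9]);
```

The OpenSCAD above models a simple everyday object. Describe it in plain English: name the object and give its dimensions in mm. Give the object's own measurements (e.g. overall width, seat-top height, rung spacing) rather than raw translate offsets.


An I-beam lying along x, 2613 mm long. Overall section height 246 mm. Two flanges 274 mm wide (y) and 9 mm thick, one on the floor and one at the top; a web 18 mm thick runs between them, centred on the flange width.


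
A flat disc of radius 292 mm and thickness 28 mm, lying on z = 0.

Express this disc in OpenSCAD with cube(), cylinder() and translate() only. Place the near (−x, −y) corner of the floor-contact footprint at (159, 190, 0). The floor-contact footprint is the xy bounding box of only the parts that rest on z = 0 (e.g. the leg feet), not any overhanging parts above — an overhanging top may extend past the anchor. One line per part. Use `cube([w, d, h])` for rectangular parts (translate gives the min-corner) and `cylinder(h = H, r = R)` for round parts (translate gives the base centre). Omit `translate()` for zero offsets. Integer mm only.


translate([451, 482, 0]) cylinder(h = 28, r = 292);


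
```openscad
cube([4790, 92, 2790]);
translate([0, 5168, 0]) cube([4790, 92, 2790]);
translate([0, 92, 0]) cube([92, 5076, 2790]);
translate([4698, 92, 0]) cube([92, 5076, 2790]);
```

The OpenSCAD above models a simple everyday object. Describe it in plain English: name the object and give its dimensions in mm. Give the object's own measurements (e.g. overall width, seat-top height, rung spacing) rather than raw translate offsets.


The wall frame of a small rectangular building: four walls, each 2790 mm tall and 92 mm thick, enclosing a footprint 4790 mm (x) by 5260 mm (y) outside-to-outside, with no floor or roof. The front and back walls (the −y and +y sides) span the full width; the two side walls fit between them.


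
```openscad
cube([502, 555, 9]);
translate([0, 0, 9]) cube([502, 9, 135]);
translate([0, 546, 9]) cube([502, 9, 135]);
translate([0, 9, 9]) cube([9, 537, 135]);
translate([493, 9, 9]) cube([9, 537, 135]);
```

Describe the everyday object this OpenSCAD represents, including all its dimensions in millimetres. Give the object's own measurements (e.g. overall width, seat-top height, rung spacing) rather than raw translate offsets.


An open-topped rectangular box: outside dimensions 502×555×144 mm, with a uniform wall and base thickness of 9 mm. The base is a full 502×555 slab on the floor; four walls sit on top of the base. The front and back walls (the −y and +y sides) span the full width; the two side walls fit between them.


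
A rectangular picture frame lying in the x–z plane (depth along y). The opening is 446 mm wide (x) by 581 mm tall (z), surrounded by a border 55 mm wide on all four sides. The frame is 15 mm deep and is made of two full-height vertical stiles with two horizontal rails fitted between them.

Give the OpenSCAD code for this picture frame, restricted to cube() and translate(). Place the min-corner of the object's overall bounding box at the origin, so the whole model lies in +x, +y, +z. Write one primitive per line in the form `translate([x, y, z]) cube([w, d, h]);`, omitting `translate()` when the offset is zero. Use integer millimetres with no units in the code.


cube([55, 15, 691]);
translate([501, 0, 0]) cube([55, 15, 691]);
translate([55, 0, 0]) cube([446, 15, 55]);
translate([55, 0, 636]) cube([446, 15, 55]);


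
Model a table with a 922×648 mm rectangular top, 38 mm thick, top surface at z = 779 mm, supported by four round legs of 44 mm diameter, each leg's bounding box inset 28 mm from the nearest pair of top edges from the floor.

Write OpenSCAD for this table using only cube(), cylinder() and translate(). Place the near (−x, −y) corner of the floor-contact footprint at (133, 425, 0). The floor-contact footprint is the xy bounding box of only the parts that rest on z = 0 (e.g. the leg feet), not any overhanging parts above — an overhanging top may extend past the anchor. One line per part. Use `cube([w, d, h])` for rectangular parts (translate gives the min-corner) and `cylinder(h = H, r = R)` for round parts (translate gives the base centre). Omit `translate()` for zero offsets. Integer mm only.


translate([105, 397, 741]) cube([922, 648, 38]);
translate([155, 447, 0]) cylinder(h = 741, r = 22);
translate([977, 447, 0]) cylinder(h = 741, r = 22);
translate([155, 995, 0]) cylinder(h = 741, r = 22);
translate([977, 995, 0]) cylinder(h = 741, r = 22);


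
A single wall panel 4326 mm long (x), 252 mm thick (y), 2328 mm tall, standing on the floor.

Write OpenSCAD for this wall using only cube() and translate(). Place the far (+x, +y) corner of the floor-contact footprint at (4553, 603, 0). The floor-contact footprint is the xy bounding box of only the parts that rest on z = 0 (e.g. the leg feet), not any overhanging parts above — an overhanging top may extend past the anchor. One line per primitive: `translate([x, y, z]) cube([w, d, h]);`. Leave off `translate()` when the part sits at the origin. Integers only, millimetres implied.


translate([227, 351, 0]) cube([4326, 252, 2328]);


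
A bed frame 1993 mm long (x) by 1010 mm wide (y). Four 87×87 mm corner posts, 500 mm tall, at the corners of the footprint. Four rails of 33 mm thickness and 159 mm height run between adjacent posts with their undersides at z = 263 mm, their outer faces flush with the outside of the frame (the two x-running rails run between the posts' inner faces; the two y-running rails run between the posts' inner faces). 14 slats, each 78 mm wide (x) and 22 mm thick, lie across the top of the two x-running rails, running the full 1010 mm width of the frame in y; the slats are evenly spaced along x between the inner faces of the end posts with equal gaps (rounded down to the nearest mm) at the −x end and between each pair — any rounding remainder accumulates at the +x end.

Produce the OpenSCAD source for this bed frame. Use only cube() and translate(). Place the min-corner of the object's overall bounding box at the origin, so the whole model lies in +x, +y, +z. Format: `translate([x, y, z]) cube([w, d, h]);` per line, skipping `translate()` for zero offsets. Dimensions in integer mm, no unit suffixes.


cube([87, 87, 500]);
translate([0, 923, 0]) cube([87, 87, 500]);
translate([1906, 0, 0]) cube([87, 87, 500]);
translate([1906, 923, 0]) cube([87, 87, 500]);
translate([87, 0, 263]) cube([1819, 33, 159]);
translate([87, 977, 263]) cube([1819, 33, 159]);
translate([0, 87, 263]) cube([33, 836, 159]);
translate([1960, 87, 263]) cube([33, 836, 159]);
translate([135, 0, 422]) cube([78, 1010, 22]);
translate([261, 0, 422]) cube([78, 1010, 22]);
translate([387, 0, 422]) cube([78, 1010, 22]);
translate([513, 0, 422]) cube([78, 1010, 22]);
translate([639, 0, 422]) cube([78, 1010, 22]);
translate([765, 0, 422]) cube([78, 1010, 22]);
translate([891, 0, 422]) cube([78, 1010, 22]);
translate([1017, 0, 422]) cube([78, 1010, 22]);
translate([1143, 0, 422]) cube([78, 1010, 22]);
translate([1269, 0, 422]) cube([78, 1010, 22]);
translate([1395, 0, 422]) cube([78, 1010, 22]);
translate([1521, 0, 422]) cube([78, 1010, 22]);
translate([1647, 0, 422]) cube([78, 1010, 22]);
translate([1773, 0, 422]) cube([78, 1010, 22]);


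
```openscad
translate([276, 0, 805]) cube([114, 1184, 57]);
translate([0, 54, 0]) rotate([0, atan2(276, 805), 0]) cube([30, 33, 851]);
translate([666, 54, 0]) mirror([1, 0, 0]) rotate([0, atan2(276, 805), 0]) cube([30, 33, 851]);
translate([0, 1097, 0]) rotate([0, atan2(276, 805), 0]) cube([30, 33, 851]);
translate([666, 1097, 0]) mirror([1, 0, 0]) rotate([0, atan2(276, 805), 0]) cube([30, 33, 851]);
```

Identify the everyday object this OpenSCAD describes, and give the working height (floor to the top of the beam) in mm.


A sawhorse. The overall height is 862 mm.

A beam across two mirrored pairs of raked legs — a sawhorse. The beam's underside is at z = 805 (matching the legs' vertical rise in atan2(276, 805)) and the beam is 57 mm tall, so its top is at 805 + 57 = 862 mm. The raked legs top out at the beam's underside, so that is the highest point.


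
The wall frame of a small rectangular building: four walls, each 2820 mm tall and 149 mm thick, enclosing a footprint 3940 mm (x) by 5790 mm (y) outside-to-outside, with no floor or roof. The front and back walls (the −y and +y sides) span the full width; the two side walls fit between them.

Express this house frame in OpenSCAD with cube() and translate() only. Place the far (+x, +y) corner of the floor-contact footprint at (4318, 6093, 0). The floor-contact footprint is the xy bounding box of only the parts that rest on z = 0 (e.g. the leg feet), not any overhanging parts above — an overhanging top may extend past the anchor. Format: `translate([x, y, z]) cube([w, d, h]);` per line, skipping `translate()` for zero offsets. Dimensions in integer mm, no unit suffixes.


translate([378, 303, 0]) cube([3940, 149, 2820]);
translate([378, 5944, 0]) cube([3940, 149, 2820]);
translate([378, 452, 0]) cube([149, 5492, 2820]);
translate([4169, 452, 0]) cube([149, 5492, 2820]);


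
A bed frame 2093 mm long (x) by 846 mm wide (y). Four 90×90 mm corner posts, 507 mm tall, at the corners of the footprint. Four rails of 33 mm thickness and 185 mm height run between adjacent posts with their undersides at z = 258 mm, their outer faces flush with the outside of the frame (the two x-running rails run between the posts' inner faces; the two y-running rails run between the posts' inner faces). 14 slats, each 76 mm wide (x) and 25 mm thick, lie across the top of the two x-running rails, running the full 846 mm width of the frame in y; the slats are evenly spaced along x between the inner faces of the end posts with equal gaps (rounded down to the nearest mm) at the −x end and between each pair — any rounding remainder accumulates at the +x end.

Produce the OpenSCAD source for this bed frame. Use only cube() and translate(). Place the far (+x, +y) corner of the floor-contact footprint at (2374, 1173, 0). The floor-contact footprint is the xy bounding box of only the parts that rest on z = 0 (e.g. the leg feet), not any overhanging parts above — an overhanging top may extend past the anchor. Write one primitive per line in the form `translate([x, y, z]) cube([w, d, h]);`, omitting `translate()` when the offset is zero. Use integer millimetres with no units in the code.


// slat z = rail_z + rail_h = 258 + 185 = 443
// slat gap = ⌊(1913 − 14·76) / 15⌋ = 56
translate([281, 327, 0]) cube([90, 90, 507]);
translate([281, 1083, 0]) cube([90, 90, 507]);
translate([2284, 327, 0]) cube([90, 90, 507]);
translate([2284, 1083, 0]) cube([90, 90, 507]);
translate([371, 327, 258]) cube([1913, 33, 185]);
translate([371, 1140, 258]) cube([1913, 33, 185]);
translate([281, 417, 258]) cube([33, 666, 185]);
translate([2341, 417, 258]) cube([33, 666, 185]);
translate([427, 327, 443]) cube([76, 846, 25]);
translate([559, 327, 443]) cube([76, 846, 25]);
translate([691, 327, 443]) cube([76, 846, 25]);
translate([823, 327, 443]) cube([76, 846, 25]);
translate([955, 327, 443]) cube([76, 846, 25]);
translate([1087, 327, 443]) cube([76, 846, 25]);
translate([1219, 327, 443]) cube([76, 846, 25]);
translate([1351, 327, 443]) cube([76, 846, 25]);
translate([1483, 327, 443]) cube([76, 846, 25]);
translate([1615, 327, 443]) cube([76, 846, 25]);
translate([1747, 327, 443]) cube([76, 846, 25]);
translate([1879, 327, 443]) cube([76, 846, 25]);
translate([2011, 327, 443]) cube([76, 846, 25]);
translate([2143, 327, 443]) cube([76, 846, 25]);


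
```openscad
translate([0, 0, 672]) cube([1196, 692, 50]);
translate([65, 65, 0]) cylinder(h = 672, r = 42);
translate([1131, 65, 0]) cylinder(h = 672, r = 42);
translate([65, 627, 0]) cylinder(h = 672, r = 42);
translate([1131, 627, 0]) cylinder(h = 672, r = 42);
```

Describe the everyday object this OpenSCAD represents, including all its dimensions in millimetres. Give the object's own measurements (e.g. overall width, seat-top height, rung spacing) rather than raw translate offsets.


A table: top 1196 mm (x) × 692 mm (y), 50 mm thick, upper face at z = 722 mm, on four round legs of 84 mm diameter, each leg's bounding box inset 23 mm from the nearest pair of top edges from z = 0 to the bottom of the top.


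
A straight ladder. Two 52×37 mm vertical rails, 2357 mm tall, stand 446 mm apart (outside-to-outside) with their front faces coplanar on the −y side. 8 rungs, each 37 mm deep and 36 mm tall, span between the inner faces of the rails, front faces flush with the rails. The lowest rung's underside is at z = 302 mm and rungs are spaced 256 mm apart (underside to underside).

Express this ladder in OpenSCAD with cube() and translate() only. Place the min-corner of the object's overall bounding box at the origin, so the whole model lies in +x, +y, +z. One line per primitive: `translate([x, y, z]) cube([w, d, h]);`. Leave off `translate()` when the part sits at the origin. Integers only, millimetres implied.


cube([52, 37, 2357]);
translate([394, 0, 0]) cube([52, 37, 2357]);
translate([52, 0, 302]) cube([342, 37, 36]);
translate([52, 0, 558]) cube([342, 37, 36]);
translate([52, 0, 814]) cube([342, 37, 36]);
translate([52, 0, 1070]) cube([342, 37, 36]);
translate([52, 0, 1326]) cube([342, 37, 36]);
translate([52, 0, 1582]) cube([342, 37, 36]);
translate([52, 0, 1838]) cube([342, 37, 36]);
translate([52, 0, 2094]) cube([342, 37, 36]);


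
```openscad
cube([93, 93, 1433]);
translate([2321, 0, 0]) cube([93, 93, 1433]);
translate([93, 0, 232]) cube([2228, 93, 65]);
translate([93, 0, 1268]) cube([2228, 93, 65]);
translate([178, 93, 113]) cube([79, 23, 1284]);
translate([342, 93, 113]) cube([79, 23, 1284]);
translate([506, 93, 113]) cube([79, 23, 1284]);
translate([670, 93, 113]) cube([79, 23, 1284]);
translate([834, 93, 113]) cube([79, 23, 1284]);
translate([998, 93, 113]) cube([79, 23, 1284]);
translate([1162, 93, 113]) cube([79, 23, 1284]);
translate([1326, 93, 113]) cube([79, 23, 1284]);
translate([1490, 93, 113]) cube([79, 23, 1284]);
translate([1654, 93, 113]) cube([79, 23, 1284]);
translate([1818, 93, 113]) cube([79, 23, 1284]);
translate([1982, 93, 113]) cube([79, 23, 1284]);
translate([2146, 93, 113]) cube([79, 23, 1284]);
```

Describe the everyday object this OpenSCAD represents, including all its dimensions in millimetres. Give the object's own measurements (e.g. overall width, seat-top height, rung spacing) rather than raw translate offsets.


A fence section. Two 93×93 mm posts, 1433 mm tall, stand on the floor with a clear span of 2228 mm between their inner faces. Two horizontal rails of 93×65 mm section span the gap between the posts with their undersides at z = 232 mm and z = 1268 mm, flush with the posts' −y face. 13 pickets, each 79 mm wide, 23 mm thick and 1284 mm tall, are fixed to the +y face of the rails with their bottoms at z = 113 mm, spaced across the span with a 85 mm gap after the −x post and between neighbouring pickets, with 96 mm left before the +x post.


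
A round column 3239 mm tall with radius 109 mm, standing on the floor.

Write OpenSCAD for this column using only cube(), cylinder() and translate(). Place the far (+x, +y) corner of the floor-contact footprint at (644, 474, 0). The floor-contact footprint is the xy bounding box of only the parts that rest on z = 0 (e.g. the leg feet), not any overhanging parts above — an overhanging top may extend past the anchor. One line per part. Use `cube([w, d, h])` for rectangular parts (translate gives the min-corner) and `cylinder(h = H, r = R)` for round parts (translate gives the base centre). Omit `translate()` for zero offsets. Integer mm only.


translate([535, 365, 0]) cylinder(h = 3239, r = 109);


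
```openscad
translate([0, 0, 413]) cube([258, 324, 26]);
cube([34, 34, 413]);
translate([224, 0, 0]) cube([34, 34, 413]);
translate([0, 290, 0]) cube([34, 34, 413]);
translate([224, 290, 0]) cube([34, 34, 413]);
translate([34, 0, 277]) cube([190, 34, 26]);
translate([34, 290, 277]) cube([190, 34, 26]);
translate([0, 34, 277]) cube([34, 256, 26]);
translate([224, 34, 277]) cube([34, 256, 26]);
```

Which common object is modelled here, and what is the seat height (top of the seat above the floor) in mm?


A stool. The seat height is 439 mm.

A 258×324×26 slab at z = 413 on four corner posts — a stool. The seat top is 413 + 26 = 439 mm.


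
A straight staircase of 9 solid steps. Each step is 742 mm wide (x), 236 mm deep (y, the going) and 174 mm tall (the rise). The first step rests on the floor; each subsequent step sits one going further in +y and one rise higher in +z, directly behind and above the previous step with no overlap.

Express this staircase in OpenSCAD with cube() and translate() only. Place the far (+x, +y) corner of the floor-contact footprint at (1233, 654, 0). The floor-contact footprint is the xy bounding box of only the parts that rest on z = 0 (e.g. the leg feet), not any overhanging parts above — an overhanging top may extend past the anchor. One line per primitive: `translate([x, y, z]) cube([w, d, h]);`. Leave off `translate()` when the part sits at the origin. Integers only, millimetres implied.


translate([491, 418, 0]) cube([742, 236, 174]);
translate([491, 654, 174]) cube([742, 236, 174]);
translate([491, 890, 348]) cube([742, 236, 174]);
translate([491, 1126, 522]) cube([742, 236, 174]);
translate([491, 1362, 696]) cube([742, 236, 174]);
translate([491, 1598, 870]) cube([742, 236, 174]);
translate([491, 1834, 1044]) cube([742, 236, 174]);
translate([491, 2070, 1218]) cube([742, 236, 174]);
translate([491, 2306, 1392]) cube([742, 236, 174]);


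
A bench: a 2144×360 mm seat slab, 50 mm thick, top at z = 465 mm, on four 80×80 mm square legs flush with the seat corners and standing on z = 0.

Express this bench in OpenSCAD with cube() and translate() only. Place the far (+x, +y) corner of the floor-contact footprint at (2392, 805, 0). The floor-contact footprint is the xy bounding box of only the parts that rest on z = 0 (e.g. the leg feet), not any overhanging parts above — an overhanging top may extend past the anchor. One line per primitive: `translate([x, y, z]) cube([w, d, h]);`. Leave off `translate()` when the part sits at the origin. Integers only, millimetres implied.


translate([248, 445, 415]) cube([2144, 360, 50]);
translate([248, 445, 0]) cube([80, 80, 415]);
translate([248, 725, 0]) cube([80, 80, 415]);
translate([2312, 445, 0]) cube([80, 80, 415]);
translate([2312, 725, 0]) cube([80, 80, 415]);


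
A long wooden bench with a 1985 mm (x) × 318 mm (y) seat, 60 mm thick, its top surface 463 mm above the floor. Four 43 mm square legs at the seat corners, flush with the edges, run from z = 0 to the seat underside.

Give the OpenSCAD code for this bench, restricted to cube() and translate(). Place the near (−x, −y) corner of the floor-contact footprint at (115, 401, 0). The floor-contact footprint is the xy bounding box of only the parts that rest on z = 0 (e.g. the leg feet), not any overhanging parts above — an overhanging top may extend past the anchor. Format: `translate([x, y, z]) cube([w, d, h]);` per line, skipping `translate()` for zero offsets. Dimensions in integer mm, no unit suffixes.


// leg_h = 463 − 60 = 403
translate([115, 401, 403]) cube([1985, 318, 60]);
translate([115, 401, 0]) cube([43, 43, 403]);
translate([115, 676, 0]) cube([43, 43, 403]);
translate([2057, 401, 0]) cube([43, 43, 403]);
translate([2057, 676, 0]) cube([43, 43, 403]);


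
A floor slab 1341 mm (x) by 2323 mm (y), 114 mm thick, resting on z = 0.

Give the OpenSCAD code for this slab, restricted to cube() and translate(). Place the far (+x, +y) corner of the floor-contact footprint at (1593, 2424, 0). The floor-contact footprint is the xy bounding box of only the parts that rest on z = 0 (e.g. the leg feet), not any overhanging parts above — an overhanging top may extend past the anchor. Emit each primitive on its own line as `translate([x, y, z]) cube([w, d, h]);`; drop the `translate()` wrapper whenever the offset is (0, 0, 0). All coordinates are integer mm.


translate([252, 101, 0]) cube([1341, 2323, 114]);


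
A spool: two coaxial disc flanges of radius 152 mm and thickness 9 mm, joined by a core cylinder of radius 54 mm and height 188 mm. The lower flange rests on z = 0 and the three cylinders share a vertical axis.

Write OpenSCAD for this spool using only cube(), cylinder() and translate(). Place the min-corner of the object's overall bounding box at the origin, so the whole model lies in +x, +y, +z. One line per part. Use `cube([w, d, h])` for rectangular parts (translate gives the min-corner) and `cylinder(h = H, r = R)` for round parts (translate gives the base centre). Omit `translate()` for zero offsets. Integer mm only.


translate([152, 152, 0]) cylinder(h = 9, r = 152);
translate([152, 152, 9]) cylinder(h = 188, r = 54);
translate([152, 152, 197]) cylinder(h = 9, r = 152);


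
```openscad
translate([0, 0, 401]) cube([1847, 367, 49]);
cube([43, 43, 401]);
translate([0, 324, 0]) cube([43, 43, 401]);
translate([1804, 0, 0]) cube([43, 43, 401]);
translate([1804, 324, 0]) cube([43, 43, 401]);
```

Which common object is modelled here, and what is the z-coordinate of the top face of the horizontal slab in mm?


A bench. The seat-top height is 450 mm.

A long slab on four corner posts — a bench. The slab sits at z = 401 with thickness 49, so the top is 401 + 49 = 450 mm.


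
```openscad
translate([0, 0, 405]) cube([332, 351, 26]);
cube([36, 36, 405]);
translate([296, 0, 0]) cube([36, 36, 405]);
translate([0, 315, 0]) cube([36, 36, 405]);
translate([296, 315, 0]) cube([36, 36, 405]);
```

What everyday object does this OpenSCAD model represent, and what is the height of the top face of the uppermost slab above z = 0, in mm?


A stool. The seat height is 431 mm.

A 332×351×26 slab at z = 405 on four corner posts — a stool. The seat top is 405 + 26 = 431 mm.


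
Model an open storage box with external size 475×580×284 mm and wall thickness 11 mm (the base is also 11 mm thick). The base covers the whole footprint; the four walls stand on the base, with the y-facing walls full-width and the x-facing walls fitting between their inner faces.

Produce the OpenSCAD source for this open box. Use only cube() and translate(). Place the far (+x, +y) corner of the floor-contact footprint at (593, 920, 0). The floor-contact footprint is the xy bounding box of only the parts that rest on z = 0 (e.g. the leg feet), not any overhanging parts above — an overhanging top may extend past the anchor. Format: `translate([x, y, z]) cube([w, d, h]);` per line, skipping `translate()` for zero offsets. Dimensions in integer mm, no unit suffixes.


translate([118, 340, 0]) cube([475, 580, 11]);
translate([118, 340, 11]) cube([475, 11, 273]);
translate([118, 909, 11]) cube([475, 11, 273]);
translate([118, 351, 11]) cube([11, 558, 273]);
translate([582, 351, 11]) cube([11, 558, 273]);
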